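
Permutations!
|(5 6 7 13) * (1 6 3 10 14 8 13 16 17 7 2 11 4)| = |(1 6 2 11 4)(3 10 14 8 13 5)(7 16 17)| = 30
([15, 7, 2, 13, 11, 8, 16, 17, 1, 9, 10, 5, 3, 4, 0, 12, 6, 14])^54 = (0 12 13 11 8 7 14 15 3 4 5 1 17)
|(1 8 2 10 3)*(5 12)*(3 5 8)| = 10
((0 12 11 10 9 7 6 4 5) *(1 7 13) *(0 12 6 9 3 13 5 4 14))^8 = ((0 6 14)(1 7 9 5 12 11 10 3 13))^8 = (0 14 6)(1 13 3 10 11 12 5 9 7)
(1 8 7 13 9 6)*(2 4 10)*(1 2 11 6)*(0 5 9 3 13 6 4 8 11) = (0 5 9 1 11 4 10)(2 8 7 6)(3 13) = [5, 11, 8, 13, 10, 9, 2, 6, 7, 1, 0, 4, 12, 3]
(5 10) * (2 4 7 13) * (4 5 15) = (2 5 10 15 4 7 13) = [0, 1, 5, 3, 7, 10, 6, 13, 8, 9, 15, 11, 12, 2, 14, 4]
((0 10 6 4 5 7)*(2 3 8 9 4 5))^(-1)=(0 7 5 6 10)(2 4 9 8 3)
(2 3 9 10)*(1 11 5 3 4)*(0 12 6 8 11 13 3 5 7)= [12, 13, 4, 9, 1, 5, 8, 0, 11, 10, 2, 7, 6, 3]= (0 12 6 8 11 7)(1 13 3 9 10 2 4)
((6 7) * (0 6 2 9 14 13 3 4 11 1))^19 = ((0 6 7 2 9 14 13 3 4 11 1))^19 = (0 4 14 7 1 3 9 6 11 13 2)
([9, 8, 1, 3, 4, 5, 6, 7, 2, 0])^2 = [0, 2, 8, 3, 4, 5, 6, 7, 1, 9]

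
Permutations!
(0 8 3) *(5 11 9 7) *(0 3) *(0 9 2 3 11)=(0 8 9 7 5)(2 3 11)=[8, 1, 3, 11, 4, 0, 6, 5, 9, 7, 10, 2]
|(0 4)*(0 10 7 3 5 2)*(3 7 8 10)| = 10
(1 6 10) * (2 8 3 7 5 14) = [0, 6, 8, 7, 4, 14, 10, 5, 3, 9, 1, 11, 12, 13, 2] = (1 6 10)(2 8 3 7 5 14)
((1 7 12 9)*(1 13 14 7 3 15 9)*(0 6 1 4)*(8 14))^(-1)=((0 6 1 3 15 9 13 8 14 7 12 4))^(-1)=(0 4 12 7 14 8 13 9 15 3 1 6)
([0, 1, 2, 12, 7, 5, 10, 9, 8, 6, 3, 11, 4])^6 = [0, 1, 2, 10, 12, 5, 9, 4, 8, 7, 6, 11, 3]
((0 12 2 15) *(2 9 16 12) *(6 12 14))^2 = ((0 2 15)(6 12 9 16 14))^2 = (0 15 2)(6 9 14 12 16)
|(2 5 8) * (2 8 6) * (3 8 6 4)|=6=|(2 5 4 3 8 6)|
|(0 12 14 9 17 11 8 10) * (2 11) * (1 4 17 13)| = 12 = |(0 12 14 9 13 1 4 17 2 11 8 10)|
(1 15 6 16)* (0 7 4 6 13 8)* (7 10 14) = [10, 15, 2, 3, 6, 5, 16, 4, 0, 9, 14, 11, 12, 8, 7, 13, 1] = (0 10 14 7 4 6 16 1 15 13 8)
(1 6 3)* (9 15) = (1 6 3)(9 15) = [0, 6, 2, 1, 4, 5, 3, 7, 8, 15, 10, 11, 12, 13, 14, 9]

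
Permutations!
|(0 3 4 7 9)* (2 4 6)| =|(0 3 6 2 4 7 9)| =7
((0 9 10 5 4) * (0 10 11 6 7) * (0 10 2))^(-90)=(11)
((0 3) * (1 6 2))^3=(6)(0 3)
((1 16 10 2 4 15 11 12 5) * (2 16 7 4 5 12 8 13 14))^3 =((1 7 4 15 11 8 13 14 2 5)(10 16))^3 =(1 15 13 5 4 8 2 7 11 14)(10 16)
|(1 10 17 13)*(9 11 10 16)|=|(1 16 9 11 10 17 13)|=7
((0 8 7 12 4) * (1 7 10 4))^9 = ((0 8 10 4)(1 7 12))^9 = (12)(0 8 10 4)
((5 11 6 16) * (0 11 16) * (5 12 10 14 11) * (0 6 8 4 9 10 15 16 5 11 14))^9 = ((0 11 8 4 9 10)(12 15 16))^9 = (16)(0 4)(8 10)(9 11)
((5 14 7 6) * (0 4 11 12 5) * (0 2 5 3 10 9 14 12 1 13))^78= (0 1 4 13 11)(2 14 3)(5 7 10)(6 9 12)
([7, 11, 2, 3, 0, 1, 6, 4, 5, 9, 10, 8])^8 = [4, 1, 2, 3, 7, 5, 6, 0, 8, 9, 10, 11]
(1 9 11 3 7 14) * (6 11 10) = (1 9 10 6 11 3 7 14) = [0, 9, 2, 7, 4, 5, 11, 14, 8, 10, 6, 3, 12, 13, 1]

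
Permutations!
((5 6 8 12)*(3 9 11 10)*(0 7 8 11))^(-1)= ((0 7 8 12 5 6 11 10 3 9))^(-1)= (0 9 3 10 11 6 5 12 8 7)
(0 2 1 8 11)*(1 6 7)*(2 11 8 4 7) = [11, 4, 6, 3, 7, 5, 2, 1, 8, 9, 10, 0] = (0 11)(1 4 7)(2 6)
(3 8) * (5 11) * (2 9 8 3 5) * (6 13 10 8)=(2 9 6 13 10 8 5 11)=[0, 1, 9, 3, 4, 11, 13, 7, 5, 6, 8, 2, 12, 10]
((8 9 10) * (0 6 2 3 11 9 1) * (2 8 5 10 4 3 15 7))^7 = (0 1 8 6)(2 15 7)(3 4 9 11)(5 10)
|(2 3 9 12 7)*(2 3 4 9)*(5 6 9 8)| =9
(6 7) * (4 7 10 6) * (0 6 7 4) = (0 6 10 7) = [6, 1, 2, 3, 4, 5, 10, 0, 8, 9, 7]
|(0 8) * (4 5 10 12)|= |(0 8)(4 5 10 12)|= 4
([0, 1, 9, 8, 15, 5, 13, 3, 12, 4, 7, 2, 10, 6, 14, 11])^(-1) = (2 11 15 4 9)(3 7 10 12 8)(6 13)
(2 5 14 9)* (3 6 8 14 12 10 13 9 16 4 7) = (2 5 12 10 13 9)(3 6 8 14 16 4 7) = [0, 1, 5, 6, 7, 12, 8, 3, 14, 2, 13, 11, 10, 9, 16, 15, 4]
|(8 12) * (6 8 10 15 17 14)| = |(6 8 12 10 15 17 14)| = 7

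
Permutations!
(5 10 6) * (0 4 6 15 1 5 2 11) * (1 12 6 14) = (0 4 14 1 5 10 15 12 6 2 11) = [4, 5, 11, 3, 14, 10, 2, 7, 8, 9, 15, 0, 6, 13, 1, 12]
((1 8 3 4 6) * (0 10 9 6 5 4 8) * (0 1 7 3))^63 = (10)(4 5)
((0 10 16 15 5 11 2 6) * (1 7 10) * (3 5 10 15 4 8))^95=((0 1 7 15 10 16 4 8 3 5 11 2 6))^95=(0 10 3 6 15 8 2 7 4 11 1 16 5)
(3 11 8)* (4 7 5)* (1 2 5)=(1 2 5 4 7)(3 11 8)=[0, 2, 5, 11, 7, 4, 6, 1, 3, 9, 10, 8]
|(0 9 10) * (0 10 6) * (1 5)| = |(10)(0 9 6)(1 5)| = 6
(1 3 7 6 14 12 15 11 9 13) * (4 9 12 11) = [0, 3, 2, 7, 9, 5, 14, 6, 8, 13, 10, 12, 15, 1, 11, 4] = (1 3 7 6 14 11 12 15 4 9 13)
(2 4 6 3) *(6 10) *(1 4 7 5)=[0, 4, 7, 2, 10, 1, 3, 5, 8, 9, 6]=(1 4 10 6 3 2 7 5)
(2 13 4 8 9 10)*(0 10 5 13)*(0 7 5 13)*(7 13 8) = (0 10 2 13 4 7 5)(8 9) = [10, 1, 13, 3, 7, 0, 6, 5, 9, 8, 2, 11, 12, 4]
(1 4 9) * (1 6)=(1 4 9 6)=[0, 4, 2, 3, 9, 5, 1, 7, 8, 6]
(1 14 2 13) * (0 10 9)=(0 10 9)(1 14 2 13)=[10, 14, 13, 3, 4, 5, 6, 7, 8, 0, 9, 11, 12, 1, 2]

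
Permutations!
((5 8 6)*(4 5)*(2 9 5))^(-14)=((2 9 5 8 6 4))^(-14)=(2 6 5)(4 8 9)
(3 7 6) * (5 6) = [0, 1, 2, 7, 4, 6, 3, 5] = (3 7 5 6)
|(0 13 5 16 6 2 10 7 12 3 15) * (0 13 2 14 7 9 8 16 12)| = 45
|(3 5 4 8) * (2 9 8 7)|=|(2 9 8 3 5 4 7)|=7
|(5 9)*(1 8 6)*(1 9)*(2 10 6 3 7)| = |(1 8 3 7 2 10 6 9 5)| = 9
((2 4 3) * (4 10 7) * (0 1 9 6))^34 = (0 9)(1 6)(2 3 4 7 10)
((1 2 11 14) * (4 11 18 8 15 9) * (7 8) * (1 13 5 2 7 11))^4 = (1 9 8)(2 13 11)(4 15 7)(5 14 18)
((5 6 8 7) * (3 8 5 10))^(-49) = (3 10 7 8)(5 6)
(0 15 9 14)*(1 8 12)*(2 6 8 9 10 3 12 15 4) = (0 4 2 6 8 15 10 3 12 1 9 14) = [4, 9, 6, 12, 2, 5, 8, 7, 15, 14, 3, 11, 1, 13, 0, 10]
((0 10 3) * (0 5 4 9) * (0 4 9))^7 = (0 10 3 5 9 4)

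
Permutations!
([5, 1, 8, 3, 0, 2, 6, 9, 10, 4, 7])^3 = (0 8 9 5 10 4 2 7)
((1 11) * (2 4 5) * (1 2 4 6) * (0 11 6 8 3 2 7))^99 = (11)(1 6)(4 5)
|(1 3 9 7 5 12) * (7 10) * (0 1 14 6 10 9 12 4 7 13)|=|(0 1 3 12 14 6 10 13)(4 7 5)|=24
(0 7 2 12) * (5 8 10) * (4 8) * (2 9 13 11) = (0 7 9 13 11 2 12)(4 8 10 5) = [7, 1, 12, 3, 8, 4, 6, 9, 10, 13, 5, 2, 0, 11]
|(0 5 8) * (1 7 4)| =3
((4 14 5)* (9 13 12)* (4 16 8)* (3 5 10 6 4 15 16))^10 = (4 10)(6 14)(8 15 16)(9 13 12)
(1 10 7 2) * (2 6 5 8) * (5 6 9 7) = (1 10 5 8 2)(7 9) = [0, 10, 1, 3, 4, 8, 6, 9, 2, 7, 5]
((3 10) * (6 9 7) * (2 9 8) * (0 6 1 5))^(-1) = ((0 6 8 2 9 7 1 5)(3 10))^(-1) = (0 5 1 7 9 2 8 6)(3 10)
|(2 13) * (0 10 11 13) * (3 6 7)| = |(0 10 11 13 2)(3 6 7)| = 15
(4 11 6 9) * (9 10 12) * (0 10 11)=[10, 1, 2, 3, 0, 5, 11, 7, 8, 4, 12, 6, 9]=(0 10 12 9 4)(6 11)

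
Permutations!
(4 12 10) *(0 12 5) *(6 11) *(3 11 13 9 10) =(0 12 3 11 6 13 9 10 4 5) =[12, 1, 2, 11, 5, 0, 13, 7, 8, 10, 4, 6, 3, 9]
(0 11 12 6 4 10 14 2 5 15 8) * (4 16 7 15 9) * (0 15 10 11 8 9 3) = (0 8 15 9 4 11 12 6 16 7 10 14 2 5 3) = [8, 1, 5, 0, 11, 3, 16, 10, 15, 4, 14, 12, 6, 13, 2, 9, 7]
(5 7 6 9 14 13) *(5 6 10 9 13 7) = (6 13)(7 10 9 14) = [0, 1, 2, 3, 4, 5, 13, 10, 8, 14, 9, 11, 12, 6, 7]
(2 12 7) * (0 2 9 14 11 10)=(0 2 12 7 9 14 11 10)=[2, 1, 12, 3, 4, 5, 6, 9, 8, 14, 0, 10, 7, 13, 11]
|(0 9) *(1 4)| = 2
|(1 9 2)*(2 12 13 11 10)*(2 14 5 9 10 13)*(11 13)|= |(1 10 14 5 9 12 2)|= 7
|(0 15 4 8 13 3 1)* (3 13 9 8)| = 10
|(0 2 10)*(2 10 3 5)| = 6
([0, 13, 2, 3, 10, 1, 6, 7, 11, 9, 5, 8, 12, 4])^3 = [0, 10, 2, 3, 1, 4, 6, 7, 11, 9, 13, 8, 12, 5]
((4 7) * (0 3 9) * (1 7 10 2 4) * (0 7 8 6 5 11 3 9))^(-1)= ((0 9 7 1 8 6 5 11 3)(2 4 10))^(-1)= (0 3 11 5 6 8 1 7 9)(2 10 4)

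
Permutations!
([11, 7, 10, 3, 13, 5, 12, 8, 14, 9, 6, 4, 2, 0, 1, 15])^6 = (15)(0 4)(1 8)(2 6)(7 14)(10 12)(11 13)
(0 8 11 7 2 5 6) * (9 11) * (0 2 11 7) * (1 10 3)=[8, 10, 5, 1, 4, 6, 2, 11, 9, 7, 3, 0]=(0 8 9 7 11)(1 10 3)(2 5 6)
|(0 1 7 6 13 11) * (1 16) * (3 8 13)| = 9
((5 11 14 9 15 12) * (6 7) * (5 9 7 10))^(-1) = (5 10 6 7 14 11)(9 12 15)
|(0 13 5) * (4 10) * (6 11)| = 6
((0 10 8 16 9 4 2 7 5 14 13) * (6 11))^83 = (0 2 10 7 8 5 16 14 9 13 4)(6 11) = ((0 10 8 16 9 4 2 7 5 14 13)(6 11))^83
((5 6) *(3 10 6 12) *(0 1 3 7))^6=((0 1 3 10 6 5 12 7))^6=(0 12 6 3)(1 7 5 10)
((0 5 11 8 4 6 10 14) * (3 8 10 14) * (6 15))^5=(0 8)(3 14)(4 5)(6 10)(11 15)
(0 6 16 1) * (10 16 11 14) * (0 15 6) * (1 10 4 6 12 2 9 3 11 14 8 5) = (1 15 12 2 9 3 11 8 5)(4 6 14)(10 16) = [0, 15, 9, 11, 6, 1, 14, 7, 5, 3, 16, 8, 2, 13, 4, 12, 10]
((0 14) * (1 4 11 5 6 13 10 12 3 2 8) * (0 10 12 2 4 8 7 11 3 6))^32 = (0 7 14 11 10 5 2)(6 12 13)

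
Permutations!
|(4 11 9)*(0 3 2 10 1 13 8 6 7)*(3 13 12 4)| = |(0 13 8 6 7)(1 12 4 11 9 3 2 10)| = 40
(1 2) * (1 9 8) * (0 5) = (0 5)(1 2 9 8) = [5, 2, 9, 3, 4, 0, 6, 7, 1, 8]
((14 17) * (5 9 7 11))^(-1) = ((5 9 7 11)(14 17))^(-1) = (5 11 7 9)(14 17)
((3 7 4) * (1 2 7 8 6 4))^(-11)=(1 2 7)(3 8 6 4)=((1 2 7)(3 8 6 4))^(-11)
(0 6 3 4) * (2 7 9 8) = [6, 1, 7, 4, 0, 5, 3, 9, 2, 8] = (0 6 3 4)(2 7 9 8)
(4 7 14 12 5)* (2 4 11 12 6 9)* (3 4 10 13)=(2 10 13 3 4 7 14 6 9)(5 11 12)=[0, 1, 10, 4, 7, 11, 9, 14, 8, 2, 13, 12, 5, 3, 6]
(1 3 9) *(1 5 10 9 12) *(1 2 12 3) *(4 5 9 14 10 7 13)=[0, 1, 12, 3, 5, 7, 6, 13, 8, 9, 14, 11, 2, 4, 10]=(2 12)(4 5 7 13)(10 14)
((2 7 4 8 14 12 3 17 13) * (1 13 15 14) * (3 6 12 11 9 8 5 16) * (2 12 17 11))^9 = (1 4 12 16 17 11 14 8 7 13 5 6 3 15 9 2)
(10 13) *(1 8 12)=(1 8 12)(10 13)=[0, 8, 2, 3, 4, 5, 6, 7, 12, 9, 13, 11, 1, 10]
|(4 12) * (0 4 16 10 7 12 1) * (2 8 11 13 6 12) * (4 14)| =36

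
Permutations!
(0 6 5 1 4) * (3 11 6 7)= (0 7 3 11 6 5 1 4)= [7, 4, 2, 11, 0, 1, 5, 3, 8, 9, 10, 6]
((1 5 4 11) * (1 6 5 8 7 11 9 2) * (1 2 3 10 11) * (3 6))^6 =(11)(4 6)(5 9)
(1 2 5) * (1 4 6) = (1 2 5 4 6) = [0, 2, 5, 3, 6, 4, 1]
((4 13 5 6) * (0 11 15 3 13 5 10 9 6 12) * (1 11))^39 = (0 15 10 4)(1 3 9 5)(6 12 11 13)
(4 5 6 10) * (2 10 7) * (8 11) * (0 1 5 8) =(0 1 5 6 7 2 10 4 8 11) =[1, 5, 10, 3, 8, 6, 7, 2, 11, 9, 4, 0]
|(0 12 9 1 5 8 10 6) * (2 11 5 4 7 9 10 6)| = |(0 12 10 2 11 5 8 6)(1 4 7 9)| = 8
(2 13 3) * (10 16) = (2 13 3)(10 16) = [0, 1, 13, 2, 4, 5, 6, 7, 8, 9, 16, 11, 12, 3, 14, 15, 10]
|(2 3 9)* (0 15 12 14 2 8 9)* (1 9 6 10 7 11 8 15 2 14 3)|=|(0 2 1 9 15 12 3)(6 10 7 11 8)|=35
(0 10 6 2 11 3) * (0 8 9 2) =(0 10 6)(2 11 3 8 9) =[10, 1, 11, 8, 4, 5, 0, 7, 9, 2, 6, 3]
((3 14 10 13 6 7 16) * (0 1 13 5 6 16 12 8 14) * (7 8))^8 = ((0 1 13 16 3)(5 6 8 14 10)(7 12))^8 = (0 16 1 3 13)(5 14 6 10 8)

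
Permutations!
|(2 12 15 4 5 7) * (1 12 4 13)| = 4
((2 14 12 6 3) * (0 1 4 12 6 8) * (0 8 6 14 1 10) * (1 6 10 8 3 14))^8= (0 12 1 6 3)(2 8 10 4 14)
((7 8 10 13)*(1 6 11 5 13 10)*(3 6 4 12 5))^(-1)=(1 8 7 13 5 12 4)(3 11 6)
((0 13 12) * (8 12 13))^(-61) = (13)(0 12 8) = ((13)(0 8 12))^(-61)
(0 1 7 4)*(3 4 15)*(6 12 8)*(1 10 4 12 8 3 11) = (0 10 4)(1 7 15 11)(3 12)(6 8) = [10, 7, 2, 12, 0, 5, 8, 15, 6, 9, 4, 1, 3, 13, 14, 11]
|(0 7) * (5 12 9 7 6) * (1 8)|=|(0 6 5 12 9 7)(1 8)|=6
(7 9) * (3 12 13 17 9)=[0, 1, 2, 12, 4, 5, 6, 3, 8, 7, 10, 11, 13, 17, 14, 15, 16, 9]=(3 12 13 17 9 7)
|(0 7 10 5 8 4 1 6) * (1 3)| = |(0 7 10 5 8 4 3 1 6)| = 9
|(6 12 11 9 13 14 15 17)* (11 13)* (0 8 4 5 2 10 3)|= 42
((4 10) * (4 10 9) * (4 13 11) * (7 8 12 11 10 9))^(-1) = (4 11 12 8 7)(9 10 13) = ((4 7 8 12 11)(9 13 10))^(-1)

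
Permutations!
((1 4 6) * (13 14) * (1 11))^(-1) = (1 11 6 4)(13 14) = ((1 4 6 11)(13 14))^(-1)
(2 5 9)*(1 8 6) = (1 8 6)(2 5 9) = [0, 8, 5, 3, 4, 9, 1, 7, 6, 2]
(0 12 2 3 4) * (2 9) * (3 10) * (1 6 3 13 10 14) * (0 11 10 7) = [12, 6, 14, 4, 11, 5, 3, 0, 8, 2, 13, 10, 9, 7, 1] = (0 12 9 2 14 1 6 3 4 11 10 13 7)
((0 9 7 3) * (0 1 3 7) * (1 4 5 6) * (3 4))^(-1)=((0 9)(1 4 5 6))^(-1)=(0 9)(1 6 5 4)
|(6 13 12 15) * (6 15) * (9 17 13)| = |(6 9 17 13 12)| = 5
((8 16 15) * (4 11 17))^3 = ((4 11 17)(8 16 15))^3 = (17)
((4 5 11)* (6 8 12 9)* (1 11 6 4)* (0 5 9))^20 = (12)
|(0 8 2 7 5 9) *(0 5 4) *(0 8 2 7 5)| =12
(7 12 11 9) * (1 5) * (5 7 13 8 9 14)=[0, 7, 2, 3, 4, 1, 6, 12, 9, 13, 10, 14, 11, 8, 5]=(1 7 12 11 14 5)(8 9 13)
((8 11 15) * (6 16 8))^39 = (6 15 11 8 16)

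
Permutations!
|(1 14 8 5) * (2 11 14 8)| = |(1 8 5)(2 11 14)| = 3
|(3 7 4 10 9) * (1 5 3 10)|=10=|(1 5 3 7 4)(9 10)|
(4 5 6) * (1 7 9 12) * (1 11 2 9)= (1 7)(2 9 12 11)(4 5 6)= [0, 7, 9, 3, 5, 6, 4, 1, 8, 12, 10, 2, 11]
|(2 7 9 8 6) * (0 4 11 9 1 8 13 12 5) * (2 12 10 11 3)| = |(0 4 3 2 7 1 8 6 12 5)(9 13 10 11)| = 20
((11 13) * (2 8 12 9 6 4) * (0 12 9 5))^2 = (13)(0 5 12)(2 9 4 8 6)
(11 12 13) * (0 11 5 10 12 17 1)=(0 11 17 1)(5 10 12 13)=[11, 0, 2, 3, 4, 10, 6, 7, 8, 9, 12, 17, 13, 5, 14, 15, 16, 1]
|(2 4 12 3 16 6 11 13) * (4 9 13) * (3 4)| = 12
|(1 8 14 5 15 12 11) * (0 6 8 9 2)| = |(0 6 8 14 5 15 12 11 1 9 2)| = 11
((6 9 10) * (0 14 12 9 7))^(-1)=(0 7 6 10 9 12 14)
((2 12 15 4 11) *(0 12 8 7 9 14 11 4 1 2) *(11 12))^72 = (15)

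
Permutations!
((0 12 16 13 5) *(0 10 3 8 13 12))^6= ((3 8 13 5 10)(12 16))^6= (16)(3 8 13 5 10)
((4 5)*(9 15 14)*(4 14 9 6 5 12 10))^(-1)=(4 10 12)(5 6 14)(9 15)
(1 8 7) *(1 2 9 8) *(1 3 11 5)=(1 3 11 5)(2 9 8 7)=[0, 3, 9, 11, 4, 1, 6, 2, 7, 8, 10, 5]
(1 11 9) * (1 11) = (9 11) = [0, 1, 2, 3, 4, 5, 6, 7, 8, 11, 10, 9]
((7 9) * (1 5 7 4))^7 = ((1 5 7 9 4))^7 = (1 7 4 5 9)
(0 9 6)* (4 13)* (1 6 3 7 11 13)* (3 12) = (0 9 12 3 7 11 13 4 1 6) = [9, 6, 2, 7, 1, 5, 0, 11, 8, 12, 10, 13, 3, 4]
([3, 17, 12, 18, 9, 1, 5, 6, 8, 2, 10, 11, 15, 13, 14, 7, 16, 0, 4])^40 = (0 3 18 4 9 2 12 15 7 6 5 1 17)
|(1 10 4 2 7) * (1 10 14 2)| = 6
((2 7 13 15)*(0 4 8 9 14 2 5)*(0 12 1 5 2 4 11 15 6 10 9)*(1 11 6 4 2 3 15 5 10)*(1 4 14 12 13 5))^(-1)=(0 8 4 6)(1 11 12 9 10)(2 14 13 5 7)(3 15)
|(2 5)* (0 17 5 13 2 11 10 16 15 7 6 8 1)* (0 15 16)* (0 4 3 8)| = 12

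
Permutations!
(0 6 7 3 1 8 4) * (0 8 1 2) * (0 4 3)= (0 6 7)(2 4 8 3)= [6, 1, 4, 2, 8, 5, 7, 0, 3]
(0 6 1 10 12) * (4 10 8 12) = (0 6 1 8 12)(4 10) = [6, 8, 2, 3, 10, 5, 1, 7, 12, 9, 4, 11, 0]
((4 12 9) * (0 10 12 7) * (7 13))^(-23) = (0 13 9 10 7 4 12)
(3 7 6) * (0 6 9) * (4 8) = (0 6 3 7 9)(4 8) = [6, 1, 2, 7, 8, 5, 3, 9, 4, 0]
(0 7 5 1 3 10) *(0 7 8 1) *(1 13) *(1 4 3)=(0 8 13 4 3 10 7 5)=[8, 1, 2, 10, 3, 0, 6, 5, 13, 9, 7, 11, 12, 4]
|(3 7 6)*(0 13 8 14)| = 12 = |(0 13 8 14)(3 7 6)|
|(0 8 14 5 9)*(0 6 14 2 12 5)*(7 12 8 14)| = |(0 14)(2 8)(5 9 6 7 12)| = 10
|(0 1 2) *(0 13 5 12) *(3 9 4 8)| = 12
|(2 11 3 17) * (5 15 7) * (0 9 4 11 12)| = 24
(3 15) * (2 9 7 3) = (2 9 7 3 15) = [0, 1, 9, 15, 4, 5, 6, 3, 8, 7, 10, 11, 12, 13, 14, 2]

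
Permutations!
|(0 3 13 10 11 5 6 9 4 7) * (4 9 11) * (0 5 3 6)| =9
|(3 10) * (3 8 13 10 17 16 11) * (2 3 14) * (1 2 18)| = |(1 2 3 17 16 11 14 18)(8 13 10)| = 24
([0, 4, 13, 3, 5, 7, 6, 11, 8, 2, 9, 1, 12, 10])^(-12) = [0, 7, 2, 3, 11, 1, 6, 4, 8, 9, 10, 5, 12, 13]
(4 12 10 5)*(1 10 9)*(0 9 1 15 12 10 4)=(0 9 15 12 1 4 10 5)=[9, 4, 2, 3, 10, 0, 6, 7, 8, 15, 5, 11, 1, 13, 14, 12]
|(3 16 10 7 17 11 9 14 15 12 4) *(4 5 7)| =8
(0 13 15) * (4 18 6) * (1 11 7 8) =[13, 11, 2, 3, 18, 5, 4, 8, 1, 9, 10, 7, 12, 15, 14, 0, 16, 17, 6] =(0 13 15)(1 11 7 8)(4 18 6)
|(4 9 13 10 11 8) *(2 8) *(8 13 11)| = |(2 13 10 8 4 9 11)| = 7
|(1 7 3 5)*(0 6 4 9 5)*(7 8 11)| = |(0 6 4 9 5 1 8 11 7 3)| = 10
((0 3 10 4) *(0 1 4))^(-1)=((0 3 10)(1 4))^(-1)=(0 10 3)(1 4)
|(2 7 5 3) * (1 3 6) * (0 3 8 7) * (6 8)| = 6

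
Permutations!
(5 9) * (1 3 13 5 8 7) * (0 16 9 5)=(0 16 9 8 7 1 3 13)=[16, 3, 2, 13, 4, 5, 6, 1, 7, 8, 10, 11, 12, 0, 14, 15, 9]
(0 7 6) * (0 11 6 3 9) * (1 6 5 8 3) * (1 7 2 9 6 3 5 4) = (0 2 9)(1 3 6 11 4)(5 8) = [2, 3, 9, 6, 1, 8, 11, 7, 5, 0, 10, 4]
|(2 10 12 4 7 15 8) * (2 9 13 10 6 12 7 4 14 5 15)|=|(2 6 12 14 5 15 8 9 13 10 7)|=11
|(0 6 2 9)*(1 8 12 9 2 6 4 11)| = |(0 4 11 1 8 12 9)| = 7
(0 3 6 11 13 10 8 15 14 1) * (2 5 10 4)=[3, 0, 5, 6, 2, 10, 11, 7, 15, 9, 8, 13, 12, 4, 1, 14]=(0 3 6 11 13 4 2 5 10 8 15 14 1)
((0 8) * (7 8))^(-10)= (0 8 7)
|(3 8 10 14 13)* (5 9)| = |(3 8 10 14 13)(5 9)| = 10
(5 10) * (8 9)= [0, 1, 2, 3, 4, 10, 6, 7, 9, 8, 5]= (5 10)(8 9)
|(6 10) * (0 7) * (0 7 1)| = 2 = |(0 1)(6 10)|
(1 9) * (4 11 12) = (1 9)(4 11 12) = [0, 9, 2, 3, 11, 5, 6, 7, 8, 1, 10, 12, 4]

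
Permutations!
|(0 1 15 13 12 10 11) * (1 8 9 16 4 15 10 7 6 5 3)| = |(0 8 9 16 4 15 13 12 7 6 5 3 1 10 11)| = 15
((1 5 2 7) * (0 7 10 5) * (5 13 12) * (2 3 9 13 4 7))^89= (0 1 7 4 10 2)(3 5 12 13 9)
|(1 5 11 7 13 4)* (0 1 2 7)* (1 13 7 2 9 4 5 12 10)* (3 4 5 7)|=24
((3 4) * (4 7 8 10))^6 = (3 7 8 10 4)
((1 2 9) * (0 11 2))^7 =(0 2 1 11 9)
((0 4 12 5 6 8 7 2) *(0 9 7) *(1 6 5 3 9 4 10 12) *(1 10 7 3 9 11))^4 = (0 10 11)(1 7 12)(2 9 6)(3 8 4)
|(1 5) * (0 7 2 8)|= 4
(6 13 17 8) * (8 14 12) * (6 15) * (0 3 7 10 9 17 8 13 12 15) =(0 3 7 10 9 17 14 15 6 12 13 8) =[3, 1, 2, 7, 4, 5, 12, 10, 0, 17, 9, 11, 13, 8, 15, 6, 16, 14]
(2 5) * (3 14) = (2 5)(3 14) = [0, 1, 5, 14, 4, 2, 6, 7, 8, 9, 10, 11, 12, 13, 3]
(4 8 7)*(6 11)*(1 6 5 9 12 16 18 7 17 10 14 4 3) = [0, 6, 2, 1, 8, 9, 11, 3, 17, 12, 14, 5, 16, 13, 4, 15, 18, 10, 7] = (1 6 11 5 9 12 16 18 7 3)(4 8 17 10 14)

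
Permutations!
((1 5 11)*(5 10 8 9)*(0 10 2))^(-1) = (0 2 1 11 5 9 8 10)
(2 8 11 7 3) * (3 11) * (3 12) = (2 8 12 3)(7 11) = [0, 1, 8, 2, 4, 5, 6, 11, 12, 9, 10, 7, 3]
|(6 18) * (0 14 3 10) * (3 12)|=|(0 14 12 3 10)(6 18)|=10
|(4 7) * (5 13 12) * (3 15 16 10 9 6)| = |(3 15 16 10 9 6)(4 7)(5 13 12)| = 6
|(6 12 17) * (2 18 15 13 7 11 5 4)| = 24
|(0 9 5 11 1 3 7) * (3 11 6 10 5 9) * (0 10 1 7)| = 6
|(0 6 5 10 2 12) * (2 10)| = |(0 6 5 2 12)| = 5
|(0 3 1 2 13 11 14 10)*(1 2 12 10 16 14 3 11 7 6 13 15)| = |(0 11 3 2 15 1 12 10)(6 13 7)(14 16)| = 24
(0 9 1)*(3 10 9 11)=[11, 0, 2, 10, 4, 5, 6, 7, 8, 1, 9, 3]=(0 11 3 10 9 1)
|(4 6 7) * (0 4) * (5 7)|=5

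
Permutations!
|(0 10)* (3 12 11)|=|(0 10)(3 12 11)|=6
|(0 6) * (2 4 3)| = 6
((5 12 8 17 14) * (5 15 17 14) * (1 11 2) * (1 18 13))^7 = (1 2 13 11 18)(5 12 8 14 15 17)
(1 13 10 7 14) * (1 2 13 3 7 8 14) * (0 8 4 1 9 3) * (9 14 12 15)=(0 8 12 15 9 3 7 14 2 13 10 4 1)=[8, 0, 13, 7, 1, 5, 6, 14, 12, 3, 4, 11, 15, 10, 2, 9]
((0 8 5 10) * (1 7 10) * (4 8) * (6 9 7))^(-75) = ((0 4 8 5 1 6 9 7 10))^(-75) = (0 9 5)(1 4 7)(6 8 10)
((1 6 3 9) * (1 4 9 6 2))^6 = (9)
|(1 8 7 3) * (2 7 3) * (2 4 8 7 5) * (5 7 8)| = 12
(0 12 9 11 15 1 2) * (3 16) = (0 12 9 11 15 1 2)(3 16) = [12, 2, 0, 16, 4, 5, 6, 7, 8, 11, 10, 15, 9, 13, 14, 1, 3]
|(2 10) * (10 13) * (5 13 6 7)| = |(2 6 7 5 13 10)| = 6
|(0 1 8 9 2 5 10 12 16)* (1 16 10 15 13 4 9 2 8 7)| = 14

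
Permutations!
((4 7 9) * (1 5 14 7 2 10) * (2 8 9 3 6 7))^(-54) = (1 5 14 2 10)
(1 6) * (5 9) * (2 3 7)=(1 6)(2 3 7)(5 9)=[0, 6, 3, 7, 4, 9, 1, 2, 8, 5]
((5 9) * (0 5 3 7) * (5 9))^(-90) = (0 3)(7 9)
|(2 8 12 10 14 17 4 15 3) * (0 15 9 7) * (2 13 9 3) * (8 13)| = |(0 15 2 13 9 7)(3 8 12 10 14 17 4)| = 42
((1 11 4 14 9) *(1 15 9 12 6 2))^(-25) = (1 14 2 4 6 11 12)(9 15)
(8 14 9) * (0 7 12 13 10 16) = (0 7 12 13 10 16)(8 14 9) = [7, 1, 2, 3, 4, 5, 6, 12, 14, 8, 16, 11, 13, 10, 9, 15, 0]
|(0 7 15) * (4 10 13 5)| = 12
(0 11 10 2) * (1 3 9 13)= (0 11 10 2)(1 3 9 13)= [11, 3, 0, 9, 4, 5, 6, 7, 8, 13, 2, 10, 12, 1]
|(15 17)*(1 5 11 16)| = |(1 5 11 16)(15 17)| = 4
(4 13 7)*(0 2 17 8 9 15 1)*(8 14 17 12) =(0 2 12 8 9 15 1)(4 13 7)(14 17) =[2, 0, 12, 3, 13, 5, 6, 4, 9, 15, 10, 11, 8, 7, 17, 1, 16, 14]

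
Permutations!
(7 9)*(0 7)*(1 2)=(0 7 9)(1 2)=[7, 2, 1, 3, 4, 5, 6, 9, 8, 0]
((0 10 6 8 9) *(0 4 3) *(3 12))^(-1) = (0 3 12 4 9 8 6 10)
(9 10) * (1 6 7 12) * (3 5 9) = (1 6 7 12)(3 5 9 10) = [0, 6, 2, 5, 4, 9, 7, 12, 8, 10, 3, 11, 1]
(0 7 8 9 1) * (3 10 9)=[7, 0, 2, 10, 4, 5, 6, 8, 3, 1, 9]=(0 7 8 3 10 9 1)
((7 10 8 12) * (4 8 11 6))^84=((4 8 12 7 10 11 6))^84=(12)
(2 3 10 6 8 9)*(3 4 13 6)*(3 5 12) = (2 4 13 6 8 9)(3 10 5 12) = [0, 1, 4, 10, 13, 12, 8, 7, 9, 2, 5, 11, 3, 6]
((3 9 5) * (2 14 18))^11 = (2 18 14)(3 5 9)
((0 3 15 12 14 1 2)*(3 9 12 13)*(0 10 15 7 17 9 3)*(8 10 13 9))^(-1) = (0 13 2 1 14 12 9 15 10 8 17 7 3)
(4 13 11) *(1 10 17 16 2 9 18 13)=(1 10 17 16 2 9 18 13 11 4)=[0, 10, 9, 3, 1, 5, 6, 7, 8, 18, 17, 4, 12, 11, 14, 15, 2, 16, 13]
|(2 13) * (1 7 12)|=6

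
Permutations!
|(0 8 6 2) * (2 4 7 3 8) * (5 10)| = |(0 2)(3 8 6 4 7)(5 10)| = 10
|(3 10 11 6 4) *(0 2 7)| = 15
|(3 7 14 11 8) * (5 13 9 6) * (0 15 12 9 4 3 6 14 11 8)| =13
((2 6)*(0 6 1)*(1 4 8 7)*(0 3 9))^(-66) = ((0 6 2 4 8 7 1 3 9))^(-66) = (0 1 4)(2 9 7)(3 8 6)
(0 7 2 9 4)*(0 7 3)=(0 3)(2 9 4 7)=[3, 1, 9, 0, 7, 5, 6, 2, 8, 4]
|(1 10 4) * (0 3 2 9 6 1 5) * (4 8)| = |(0 3 2 9 6 1 10 8 4 5)| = 10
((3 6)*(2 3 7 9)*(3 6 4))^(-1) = ((2 6 7 9)(3 4))^(-1) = (2 9 7 6)(3 4)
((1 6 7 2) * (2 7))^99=(7)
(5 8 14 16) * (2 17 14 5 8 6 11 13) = (2 17 14 16 8 5 6 11 13) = [0, 1, 17, 3, 4, 6, 11, 7, 5, 9, 10, 13, 12, 2, 16, 15, 8, 14]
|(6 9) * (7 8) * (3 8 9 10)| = |(3 8 7 9 6 10)| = 6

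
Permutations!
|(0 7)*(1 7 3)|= 4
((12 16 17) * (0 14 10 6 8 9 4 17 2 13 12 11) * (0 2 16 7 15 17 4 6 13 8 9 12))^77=((0 14 10 13)(2 8 12 7 15 17 11)(6 9))^77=(17)(0 14 10 13)(6 9)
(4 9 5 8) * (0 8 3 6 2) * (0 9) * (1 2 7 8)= (0 1 2 9 5 3 6 7 8 4)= [1, 2, 9, 6, 0, 3, 7, 8, 4, 5]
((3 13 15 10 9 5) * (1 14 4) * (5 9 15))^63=(10 15)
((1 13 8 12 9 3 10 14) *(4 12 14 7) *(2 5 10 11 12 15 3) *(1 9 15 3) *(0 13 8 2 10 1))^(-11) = (0 1 10 11 13 8 7 12 2 14 4 15 5 9 3)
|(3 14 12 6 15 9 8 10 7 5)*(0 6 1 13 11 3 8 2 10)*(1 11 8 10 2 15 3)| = 18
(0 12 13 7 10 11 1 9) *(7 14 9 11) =(0 12 13 14 9)(1 11)(7 10) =[12, 11, 2, 3, 4, 5, 6, 10, 8, 0, 7, 1, 13, 14, 9]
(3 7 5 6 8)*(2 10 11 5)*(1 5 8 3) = [0, 5, 10, 7, 4, 6, 3, 2, 1, 9, 11, 8] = (1 5 6 3 7 2 10 11 8)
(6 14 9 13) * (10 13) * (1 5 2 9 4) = [0, 5, 9, 3, 1, 2, 14, 7, 8, 10, 13, 11, 12, 6, 4] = (1 5 2 9 10 13 6 14 4)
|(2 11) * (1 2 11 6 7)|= 4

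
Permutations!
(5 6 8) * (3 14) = (3 14)(5 6 8) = [0, 1, 2, 14, 4, 6, 8, 7, 5, 9, 10, 11, 12, 13, 3]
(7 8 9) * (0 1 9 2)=[1, 9, 0, 3, 4, 5, 6, 8, 2, 7]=(0 1 9 7 8 2)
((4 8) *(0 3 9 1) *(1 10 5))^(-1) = ((0 3 9 10 5 1)(4 8))^(-1) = (0 1 5 10 9 3)(4 8)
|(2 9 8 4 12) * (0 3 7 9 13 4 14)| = |(0 3 7 9 8 14)(2 13 4 12)| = 12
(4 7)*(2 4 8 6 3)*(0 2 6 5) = [2, 1, 4, 6, 7, 0, 3, 8, 5] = (0 2 4 7 8 5)(3 6)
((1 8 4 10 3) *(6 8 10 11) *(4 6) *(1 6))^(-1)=((1 10 3 6 8)(4 11))^(-1)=(1 8 6 3 10)(4 11)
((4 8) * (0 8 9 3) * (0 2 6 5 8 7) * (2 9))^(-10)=((0 7)(2 6 5 8 4)(3 9))^(-10)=(9)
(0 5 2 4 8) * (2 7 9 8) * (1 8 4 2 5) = [1, 8, 2, 3, 5, 7, 6, 9, 0, 4] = (0 1 8)(4 5 7 9)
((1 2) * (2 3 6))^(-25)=((1 3 6 2))^(-25)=(1 2 6 3)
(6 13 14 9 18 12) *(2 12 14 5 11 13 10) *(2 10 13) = (2 12 6 13 5 11)(9 18 14) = [0, 1, 12, 3, 4, 11, 13, 7, 8, 18, 10, 2, 6, 5, 9, 15, 16, 17, 14]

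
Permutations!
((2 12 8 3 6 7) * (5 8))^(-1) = ((2 12 5 8 3 6 7))^(-1) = (2 7 6 3 8 5 12)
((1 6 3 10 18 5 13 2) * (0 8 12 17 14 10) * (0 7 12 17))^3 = (0 14 5 1 7 8 10 13 6 12 17 18 2 3)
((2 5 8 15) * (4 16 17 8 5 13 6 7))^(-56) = (2 8 16 7 13 15 17 4 6) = ((2 13 6 7 4 16 17 8 15))^(-56)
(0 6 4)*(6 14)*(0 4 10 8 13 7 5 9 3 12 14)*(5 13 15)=(3 12 14 6 10 8 15 5 9)(7 13)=[0, 1, 2, 12, 4, 9, 10, 13, 15, 3, 8, 11, 14, 7, 6, 5]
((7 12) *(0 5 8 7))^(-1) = (0 12 7 8 5)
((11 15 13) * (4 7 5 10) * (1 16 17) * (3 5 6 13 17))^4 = ((1 16 3 5 10 4 7 6 13 11 15 17))^4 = (1 10 13)(3 7 15)(4 11 16)(5 6 17)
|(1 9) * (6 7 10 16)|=|(1 9)(6 7 10 16)|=4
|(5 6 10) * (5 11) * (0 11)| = 5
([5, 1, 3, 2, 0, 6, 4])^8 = [0, 1, 2, 3, 4, 5, 6]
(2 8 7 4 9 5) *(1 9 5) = (1 9)(2 8 7 4 5) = [0, 9, 8, 3, 5, 2, 6, 4, 7, 1]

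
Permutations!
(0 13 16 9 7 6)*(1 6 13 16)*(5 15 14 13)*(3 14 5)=[16, 6, 2, 14, 4, 15, 0, 3, 8, 7, 10, 11, 12, 1, 13, 5, 9]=(0 16 9 7 3 14 13 1 6)(5 15)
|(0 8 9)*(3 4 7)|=|(0 8 9)(3 4 7)|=3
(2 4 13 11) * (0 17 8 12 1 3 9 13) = (0 17 8 12 1 3 9 13 11 2 4) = [17, 3, 4, 9, 0, 5, 6, 7, 12, 13, 10, 2, 1, 11, 14, 15, 16, 8]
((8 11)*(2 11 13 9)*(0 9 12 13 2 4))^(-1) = (0 4 9)(2 8 11)(12 13) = ((0 9 4)(2 11 8)(12 13))^(-1)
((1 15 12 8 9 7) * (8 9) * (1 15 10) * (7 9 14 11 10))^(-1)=(1 10 11 14 12 15 7)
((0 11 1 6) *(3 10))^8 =(11)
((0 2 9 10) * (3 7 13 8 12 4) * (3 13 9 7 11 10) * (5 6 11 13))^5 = ((0 2 7 9 3 13 8 12 4 5 6 11 10))^5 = (0 13 6 7 12 10 3 5 2 8 11 9 4)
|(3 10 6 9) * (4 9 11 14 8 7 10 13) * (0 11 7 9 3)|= 15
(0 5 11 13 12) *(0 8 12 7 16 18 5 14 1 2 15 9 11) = (0 14 1 2 15 9 11 13 7 16 18 5)(8 12) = [14, 2, 15, 3, 4, 0, 6, 16, 12, 11, 10, 13, 8, 7, 1, 9, 18, 17, 5]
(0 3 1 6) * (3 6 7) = (0 6)(1 7 3) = [6, 7, 2, 1, 4, 5, 0, 3]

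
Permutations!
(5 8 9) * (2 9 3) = (2 9 5 8 3) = [0, 1, 9, 2, 4, 8, 6, 7, 3, 5]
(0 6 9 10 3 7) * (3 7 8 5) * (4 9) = [6, 1, 2, 8, 9, 3, 4, 0, 5, 10, 7] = (0 6 4 9 10 7)(3 8 5)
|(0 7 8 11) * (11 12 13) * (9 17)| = |(0 7 8 12 13 11)(9 17)| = 6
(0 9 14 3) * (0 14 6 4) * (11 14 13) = (0 9 6 4)(3 13 11 14) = [9, 1, 2, 13, 0, 5, 4, 7, 8, 6, 10, 14, 12, 11, 3]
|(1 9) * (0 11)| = |(0 11)(1 9)| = 2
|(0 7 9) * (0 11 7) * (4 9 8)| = 5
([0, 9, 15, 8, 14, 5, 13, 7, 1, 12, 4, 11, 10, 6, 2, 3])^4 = (1 4 3 12 2)(8 10 15 9 14)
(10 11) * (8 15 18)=(8 15 18)(10 11)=[0, 1, 2, 3, 4, 5, 6, 7, 15, 9, 11, 10, 12, 13, 14, 18, 16, 17, 8]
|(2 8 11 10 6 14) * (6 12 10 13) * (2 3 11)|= 10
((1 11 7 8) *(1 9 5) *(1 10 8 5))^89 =(1 8 5 11 9 10 7)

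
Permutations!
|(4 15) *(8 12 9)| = 6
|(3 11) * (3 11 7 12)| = |(3 7 12)| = 3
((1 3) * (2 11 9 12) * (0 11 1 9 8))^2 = (0 8 11)(1 9 2 3 12)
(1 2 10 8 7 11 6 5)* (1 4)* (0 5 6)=(0 5 4 1 2 10 8 7 11)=[5, 2, 10, 3, 1, 4, 6, 11, 7, 9, 8, 0]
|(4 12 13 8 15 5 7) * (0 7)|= 8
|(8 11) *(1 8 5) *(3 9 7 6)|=4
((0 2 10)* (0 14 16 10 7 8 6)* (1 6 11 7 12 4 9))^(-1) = ((0 2 12 4 9 1 6)(7 8 11)(10 14 16))^(-1) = (0 6 1 9 4 12 2)(7 11 8)(10 16 14)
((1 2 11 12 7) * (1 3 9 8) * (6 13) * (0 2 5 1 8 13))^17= ((0 2 11 12 7 3 9 13 6)(1 5))^17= (0 6 13 9 3 7 12 11 2)(1 5)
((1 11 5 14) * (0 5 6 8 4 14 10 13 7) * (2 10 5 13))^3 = (1 8)(2 10)(4 11)(6 14)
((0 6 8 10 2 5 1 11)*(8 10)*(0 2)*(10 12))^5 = ((0 6 12 10)(1 11 2 5))^5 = (0 6 12 10)(1 11 2 5)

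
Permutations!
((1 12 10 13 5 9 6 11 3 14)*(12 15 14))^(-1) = ((1 15 14)(3 12 10 13 5 9 6 11))^(-1) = (1 14 15)(3 11 6 9 5 13 10 12)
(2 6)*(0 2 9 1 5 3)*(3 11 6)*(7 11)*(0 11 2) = [0, 5, 3, 11, 4, 7, 9, 2, 8, 1, 10, 6] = (1 5 7 2 3 11 6 9)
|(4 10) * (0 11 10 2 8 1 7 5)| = |(0 11 10 4 2 8 1 7 5)| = 9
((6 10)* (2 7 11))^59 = ((2 7 11)(6 10))^59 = (2 11 7)(6 10)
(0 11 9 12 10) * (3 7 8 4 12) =(0 11 9 3 7 8 4 12 10) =[11, 1, 2, 7, 12, 5, 6, 8, 4, 3, 0, 9, 10]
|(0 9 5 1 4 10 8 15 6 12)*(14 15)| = 11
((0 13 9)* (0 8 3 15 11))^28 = (15)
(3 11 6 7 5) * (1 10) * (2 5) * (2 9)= (1 10)(2 5 3 11 6 7 9)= [0, 10, 5, 11, 4, 3, 7, 9, 8, 2, 1, 6]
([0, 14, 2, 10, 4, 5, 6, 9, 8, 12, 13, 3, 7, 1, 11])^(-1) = (1 13 10 3 11 14)(7 12 9)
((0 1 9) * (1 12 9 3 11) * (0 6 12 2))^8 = ((0 2)(1 3 11)(6 12 9))^8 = (1 11 3)(6 9 12)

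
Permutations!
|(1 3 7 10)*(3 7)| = 3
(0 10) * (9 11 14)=(0 10)(9 11 14)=[10, 1, 2, 3, 4, 5, 6, 7, 8, 11, 0, 14, 12, 13, 9]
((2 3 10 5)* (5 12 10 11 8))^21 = (2 3 11 8 5)(10 12)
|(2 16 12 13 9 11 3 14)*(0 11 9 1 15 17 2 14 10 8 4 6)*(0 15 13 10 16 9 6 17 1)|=15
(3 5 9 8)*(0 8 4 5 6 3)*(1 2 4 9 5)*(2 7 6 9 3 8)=[2, 7, 4, 9, 1, 5, 8, 6, 0, 3]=(0 2 4 1 7 6 8)(3 9)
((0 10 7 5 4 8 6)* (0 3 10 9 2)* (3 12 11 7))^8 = ((0 9 2)(3 10)(4 8 6 12 11 7 5))^8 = (0 2 9)(4 8 6 12 11 7 5)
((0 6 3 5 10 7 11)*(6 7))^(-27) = (11)(3 5 10 6)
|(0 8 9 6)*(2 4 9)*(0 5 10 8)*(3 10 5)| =7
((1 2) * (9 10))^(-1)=((1 2)(9 10))^(-1)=(1 2)(9 10)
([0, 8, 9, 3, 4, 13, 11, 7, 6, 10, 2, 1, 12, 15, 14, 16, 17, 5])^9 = (1 8 6 11)(5 17 16 15 13)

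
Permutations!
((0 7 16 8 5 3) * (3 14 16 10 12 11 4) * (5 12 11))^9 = ((0 7 10 11 4 3)(5 14 16 8 12))^9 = (0 11)(3 10)(4 7)(5 12 8 16 14)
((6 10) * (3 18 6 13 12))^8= (3 6 13)(10 12 18)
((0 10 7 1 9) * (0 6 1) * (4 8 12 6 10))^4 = ((0 4 8 12 6 1 9 10 7))^4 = (0 6 7 12 10 8 9 4 1)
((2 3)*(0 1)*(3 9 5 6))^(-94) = (2 9 5 6 3) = ((0 1)(2 9 5 6 3))^(-94)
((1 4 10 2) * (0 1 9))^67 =(0 1 4 10 2 9)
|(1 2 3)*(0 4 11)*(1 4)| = 6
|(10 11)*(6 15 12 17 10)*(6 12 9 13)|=4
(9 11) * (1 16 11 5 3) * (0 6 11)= (0 6 11 9 5 3 1 16)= [6, 16, 2, 1, 4, 3, 11, 7, 8, 5, 10, 9, 12, 13, 14, 15, 0]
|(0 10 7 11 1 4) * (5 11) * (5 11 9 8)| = 6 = |(0 10 7 11 1 4)(5 9 8)|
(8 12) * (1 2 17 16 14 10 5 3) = (1 2 17 16 14 10 5 3)(8 12) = [0, 2, 17, 1, 4, 3, 6, 7, 12, 9, 5, 11, 8, 13, 10, 15, 14, 16]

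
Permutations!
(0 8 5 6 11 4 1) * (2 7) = (0 8 5 6 11 4 1)(2 7) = [8, 0, 7, 3, 1, 6, 11, 2, 5, 9, 10, 4]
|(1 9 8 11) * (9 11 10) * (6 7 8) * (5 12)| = 10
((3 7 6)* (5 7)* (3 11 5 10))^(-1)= ((3 10)(5 7 6 11))^(-1)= (3 10)(5 11 6 7)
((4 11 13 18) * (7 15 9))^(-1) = ((4 11 13 18)(7 15 9))^(-1) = (4 18 13 11)(7 9 15)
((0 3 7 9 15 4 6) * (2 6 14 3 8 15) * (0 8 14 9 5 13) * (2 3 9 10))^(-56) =(2 4 8)(6 10 15)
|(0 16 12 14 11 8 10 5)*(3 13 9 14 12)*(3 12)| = 11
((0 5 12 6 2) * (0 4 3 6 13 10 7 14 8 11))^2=(0 12 10 14 11 5 13 7 8)(2 3)(4 6)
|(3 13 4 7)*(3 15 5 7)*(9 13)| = 12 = |(3 9 13 4)(5 7 15)|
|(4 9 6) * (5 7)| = |(4 9 6)(5 7)| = 6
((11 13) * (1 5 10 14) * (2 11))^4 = ((1 5 10 14)(2 11 13))^4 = (14)(2 11 13)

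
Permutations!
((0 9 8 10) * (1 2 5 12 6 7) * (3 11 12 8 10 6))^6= (12)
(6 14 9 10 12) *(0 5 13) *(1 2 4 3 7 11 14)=(0 5 13)(1 2 4 3 7 11 14 9 10 12 6)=[5, 2, 4, 7, 3, 13, 1, 11, 8, 10, 12, 14, 6, 0, 9]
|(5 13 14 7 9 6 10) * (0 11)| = |(0 11)(5 13 14 7 9 6 10)| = 14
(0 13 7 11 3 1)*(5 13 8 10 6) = (0 8 10 6 5 13 7 11 3 1) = [8, 0, 2, 1, 4, 13, 5, 11, 10, 9, 6, 3, 12, 7]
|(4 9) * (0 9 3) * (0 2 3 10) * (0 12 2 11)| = |(0 9 4 10 12 2 3 11)| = 8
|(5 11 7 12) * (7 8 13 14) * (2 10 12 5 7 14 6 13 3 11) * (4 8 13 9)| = 35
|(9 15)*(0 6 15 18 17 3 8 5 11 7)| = 11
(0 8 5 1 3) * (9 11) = (0 8 5 1 3)(9 11) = [8, 3, 2, 0, 4, 1, 6, 7, 5, 11, 10, 9]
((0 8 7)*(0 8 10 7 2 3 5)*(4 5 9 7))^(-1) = (0 5 4 10)(2 8 7 9 3)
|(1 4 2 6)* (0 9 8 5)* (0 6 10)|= 9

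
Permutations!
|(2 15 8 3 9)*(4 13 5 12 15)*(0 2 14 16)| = |(0 2 4 13 5 12 15 8 3 9 14 16)| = 12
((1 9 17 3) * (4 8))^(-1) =((1 9 17 3)(4 8))^(-1) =(1 3 17 9)(4 8)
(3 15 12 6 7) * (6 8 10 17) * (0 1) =(0 1)(3 15 12 8 10 17 6 7) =[1, 0, 2, 15, 4, 5, 7, 3, 10, 9, 17, 11, 8, 13, 14, 12, 16, 6]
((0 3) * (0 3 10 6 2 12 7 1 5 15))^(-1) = (0 15 5 1 7 12 2 6 10)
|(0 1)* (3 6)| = 2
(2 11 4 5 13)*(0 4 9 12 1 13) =[4, 13, 11, 3, 5, 0, 6, 7, 8, 12, 10, 9, 1, 2] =(0 4 5)(1 13 2 11 9 12)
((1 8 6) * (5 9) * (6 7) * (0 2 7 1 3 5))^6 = ((0 2 7 6 3 5 9)(1 8))^6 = (0 9 5 3 6 7 2)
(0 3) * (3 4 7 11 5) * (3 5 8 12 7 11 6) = (0 4 11 8 12 7 6 3) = [4, 1, 2, 0, 11, 5, 3, 6, 12, 9, 10, 8, 7]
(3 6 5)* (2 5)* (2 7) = (2 5 3 6 7) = [0, 1, 5, 6, 4, 3, 7, 2]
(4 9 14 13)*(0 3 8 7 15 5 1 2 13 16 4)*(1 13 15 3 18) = (0 18 1 2 15 5 13)(3 8 7)(4 9 14 16) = [18, 2, 15, 8, 9, 13, 6, 3, 7, 14, 10, 11, 12, 0, 16, 5, 4, 17, 1]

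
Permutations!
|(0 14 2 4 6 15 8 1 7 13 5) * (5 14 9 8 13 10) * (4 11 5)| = 14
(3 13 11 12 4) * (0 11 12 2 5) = (0 11 2 5)(3 13 12 4) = [11, 1, 5, 13, 3, 0, 6, 7, 8, 9, 10, 2, 4, 12]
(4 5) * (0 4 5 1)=[4, 0, 2, 3, 1, 5]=(5)(0 4 1)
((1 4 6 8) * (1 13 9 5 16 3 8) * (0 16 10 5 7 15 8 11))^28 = (16)(1 4 6)(7 13 15 9 8)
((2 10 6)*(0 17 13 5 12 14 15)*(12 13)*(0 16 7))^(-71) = ((0 17 12 14 15 16 7)(2 10 6)(5 13))^(-71) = (0 7 16 15 14 12 17)(2 10 6)(5 13)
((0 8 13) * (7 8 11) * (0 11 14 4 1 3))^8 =(0 1 14 3 4)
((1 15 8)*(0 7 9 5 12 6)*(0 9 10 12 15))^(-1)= ((0 7 10 12 6 9 5 15 8 1))^(-1)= (0 1 8 15 5 9 6 12 10 7)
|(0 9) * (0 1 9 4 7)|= 6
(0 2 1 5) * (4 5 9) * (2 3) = (0 3 2 1 9 4 5) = [3, 9, 1, 2, 5, 0, 6, 7, 8, 4]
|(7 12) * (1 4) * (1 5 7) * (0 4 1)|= |(0 4 5 7 12)|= 5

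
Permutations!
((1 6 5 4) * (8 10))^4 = ((1 6 5 4)(8 10))^4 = (10)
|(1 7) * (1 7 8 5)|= 3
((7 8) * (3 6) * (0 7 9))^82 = (0 8)(7 9)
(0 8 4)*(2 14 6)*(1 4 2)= (0 8 2 14 6 1 4)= [8, 4, 14, 3, 0, 5, 1, 7, 2, 9, 10, 11, 12, 13, 6]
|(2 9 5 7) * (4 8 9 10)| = 7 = |(2 10 4 8 9 5 7)|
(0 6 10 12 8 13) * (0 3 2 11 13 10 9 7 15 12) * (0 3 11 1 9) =(0 6)(1 9 7 15 12 8 10 3 2)(11 13) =[6, 9, 1, 2, 4, 5, 0, 15, 10, 7, 3, 13, 8, 11, 14, 12]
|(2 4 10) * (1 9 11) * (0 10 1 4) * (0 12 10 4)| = |(0 4 1 9 11)(2 12 10)| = 15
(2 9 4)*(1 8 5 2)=(1 8 5 2 9 4)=[0, 8, 9, 3, 1, 2, 6, 7, 5, 4]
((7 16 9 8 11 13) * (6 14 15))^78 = (16)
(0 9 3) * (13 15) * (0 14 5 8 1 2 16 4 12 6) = (0 9 3 14 5 8 1 2 16 4 12 6)(13 15) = [9, 2, 16, 14, 12, 8, 0, 7, 1, 3, 10, 11, 6, 15, 5, 13, 4]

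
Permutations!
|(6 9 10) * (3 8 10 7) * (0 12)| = |(0 12)(3 8 10 6 9 7)| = 6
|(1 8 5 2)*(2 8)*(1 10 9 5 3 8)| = |(1 2 10 9 5)(3 8)| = 10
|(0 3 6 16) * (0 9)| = |(0 3 6 16 9)| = 5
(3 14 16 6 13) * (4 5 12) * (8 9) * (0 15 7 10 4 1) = (0 15 7 10 4 5 12 1)(3 14 16 6 13)(8 9) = [15, 0, 2, 14, 5, 12, 13, 10, 9, 8, 4, 11, 1, 3, 16, 7, 6]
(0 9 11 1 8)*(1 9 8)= [8, 1, 2, 3, 4, 5, 6, 7, 0, 11, 10, 9]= (0 8)(9 11)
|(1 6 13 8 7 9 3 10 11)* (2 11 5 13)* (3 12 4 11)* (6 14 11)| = 33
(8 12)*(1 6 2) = (1 6 2)(8 12) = [0, 6, 1, 3, 4, 5, 2, 7, 12, 9, 10, 11, 8]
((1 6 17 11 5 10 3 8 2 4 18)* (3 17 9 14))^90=(18)(5 17)(10 11)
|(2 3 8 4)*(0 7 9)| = 12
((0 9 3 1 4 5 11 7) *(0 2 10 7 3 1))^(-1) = (0 3 11 5 4 1 9)(2 7 10)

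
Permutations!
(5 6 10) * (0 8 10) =(0 8 10 5 6) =[8, 1, 2, 3, 4, 6, 0, 7, 10, 9, 5]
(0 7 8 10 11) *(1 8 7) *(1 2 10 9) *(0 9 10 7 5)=(0 2 7 5)(1 8 10 11 9)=[2, 8, 7, 3, 4, 0, 6, 5, 10, 1, 11, 9]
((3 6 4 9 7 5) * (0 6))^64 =((0 6 4 9 7 5 3))^64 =(0 6 4 9 7 5 3)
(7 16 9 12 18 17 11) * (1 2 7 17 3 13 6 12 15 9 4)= [0, 2, 7, 13, 1, 5, 12, 16, 8, 15, 10, 17, 18, 6, 14, 9, 4, 11, 3]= (1 2 7 16 4)(3 13 6 12 18)(9 15)(11 17)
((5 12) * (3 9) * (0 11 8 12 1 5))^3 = (0 12 8 11)(1 5)(3 9)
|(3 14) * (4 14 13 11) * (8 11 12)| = |(3 13 12 8 11 4 14)| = 7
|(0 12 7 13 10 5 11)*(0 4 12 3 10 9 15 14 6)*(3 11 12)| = 13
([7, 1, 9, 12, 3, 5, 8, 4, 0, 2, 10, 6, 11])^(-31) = [7, 1, 9, 12, 3, 5, 8, 4, 0, 2, 10, 6, 11]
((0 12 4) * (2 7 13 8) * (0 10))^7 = (0 10 4 12)(2 8 13 7)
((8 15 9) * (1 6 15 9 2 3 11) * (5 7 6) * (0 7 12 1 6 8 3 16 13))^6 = ((0 7 8 9 3 11 6 15 2 16 13)(1 5 12))^6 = (0 6 7 15 8 2 9 16 3 13 11)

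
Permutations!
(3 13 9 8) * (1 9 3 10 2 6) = [0, 9, 6, 13, 4, 5, 1, 7, 10, 8, 2, 11, 12, 3] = (1 9 8 10 2 6)(3 13)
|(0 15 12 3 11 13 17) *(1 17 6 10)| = 10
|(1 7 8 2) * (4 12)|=|(1 7 8 2)(4 12)|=4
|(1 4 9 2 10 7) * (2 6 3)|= 8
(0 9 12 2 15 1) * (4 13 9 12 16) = [12, 0, 15, 3, 13, 5, 6, 7, 8, 16, 10, 11, 2, 9, 14, 1, 4] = (0 12 2 15 1)(4 13 9 16)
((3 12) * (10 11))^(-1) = (3 12)(10 11) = ((3 12)(10 11))^(-1)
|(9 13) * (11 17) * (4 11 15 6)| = 10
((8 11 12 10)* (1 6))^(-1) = ((1 6)(8 11 12 10))^(-1) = (1 6)(8 10 12 11)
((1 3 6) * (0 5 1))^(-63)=(0 1 6 5 3)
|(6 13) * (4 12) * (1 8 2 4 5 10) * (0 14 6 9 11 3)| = 7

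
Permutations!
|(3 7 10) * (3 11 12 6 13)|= 7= |(3 7 10 11 12 6 13)|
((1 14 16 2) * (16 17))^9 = (1 2 16 17 14)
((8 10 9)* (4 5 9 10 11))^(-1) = (4 11 8 9 5)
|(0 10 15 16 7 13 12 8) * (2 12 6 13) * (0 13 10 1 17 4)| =36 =|(0 1 17 4)(2 12 8 13 6 10 15 16 7)|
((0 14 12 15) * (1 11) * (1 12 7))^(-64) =((0 14 7 1 11 12 15))^(-64) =(0 15 12 11 1 7 14)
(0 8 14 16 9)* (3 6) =(0 8 14 16 9)(3 6) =[8, 1, 2, 6, 4, 5, 3, 7, 14, 0, 10, 11, 12, 13, 16, 15, 9]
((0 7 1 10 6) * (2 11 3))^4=(0 6 10 1 7)(2 11 3)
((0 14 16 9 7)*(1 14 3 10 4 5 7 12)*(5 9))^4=(0 9 16 3 12 5 10 1 7 4 14)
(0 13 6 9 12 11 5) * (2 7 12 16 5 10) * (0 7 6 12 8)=[13, 1, 6, 3, 4, 7, 9, 8, 0, 16, 2, 10, 11, 12, 14, 15, 5]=(0 13 12 11 10 2 6 9 16 5 7 8)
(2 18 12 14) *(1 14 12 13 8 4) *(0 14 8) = (0 14 2 18 13)(1 8 4) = [14, 8, 18, 3, 1, 5, 6, 7, 4, 9, 10, 11, 12, 0, 2, 15, 16, 17, 13]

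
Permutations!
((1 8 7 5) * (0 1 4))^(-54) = ((0 1 8 7 5 4))^(-54) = (8)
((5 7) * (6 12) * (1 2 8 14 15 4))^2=(1 8 15)(2 14 4)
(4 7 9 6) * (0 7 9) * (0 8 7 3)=(0 3)(4 9 6)(7 8)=[3, 1, 2, 0, 9, 5, 4, 8, 7, 6]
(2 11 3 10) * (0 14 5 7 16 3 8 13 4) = (0 14 5 7 16 3 10 2 11 8 13 4) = [14, 1, 11, 10, 0, 7, 6, 16, 13, 9, 2, 8, 12, 4, 5, 15, 3]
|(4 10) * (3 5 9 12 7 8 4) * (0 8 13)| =|(0 8 4 10 3 5 9 12 7 13)| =10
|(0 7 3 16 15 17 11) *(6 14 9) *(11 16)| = 12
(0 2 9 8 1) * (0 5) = (0 2 9 8 1 5) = [2, 5, 9, 3, 4, 0, 6, 7, 1, 8]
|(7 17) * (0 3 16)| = 6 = |(0 3 16)(7 17)|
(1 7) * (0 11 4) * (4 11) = [4, 7, 2, 3, 0, 5, 6, 1, 8, 9, 10, 11] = (11)(0 4)(1 7)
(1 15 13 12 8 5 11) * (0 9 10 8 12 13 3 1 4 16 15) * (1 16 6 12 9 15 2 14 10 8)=(0 15 3 16 2 14 10 1)(4 6 12 9 8 5 11)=[15, 0, 14, 16, 6, 11, 12, 7, 5, 8, 1, 4, 9, 13, 10, 3, 2]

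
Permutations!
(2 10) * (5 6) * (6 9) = [0, 1, 10, 3, 4, 9, 5, 7, 8, 6, 2] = (2 10)(5 9 6)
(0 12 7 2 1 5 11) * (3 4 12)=(0 3 4 12 7 2 1 5 11)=[3, 5, 1, 4, 12, 11, 6, 2, 8, 9, 10, 0, 7]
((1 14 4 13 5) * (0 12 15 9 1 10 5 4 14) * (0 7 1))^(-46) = ((0 12 15 9)(1 7)(4 13)(5 10))^(-46) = (0 15)(9 12)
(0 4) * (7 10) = (0 4)(7 10) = [4, 1, 2, 3, 0, 5, 6, 10, 8, 9, 7]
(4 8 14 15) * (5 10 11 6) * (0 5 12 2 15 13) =(0 5 10 11 6 12 2 15 4 8 14 13) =[5, 1, 15, 3, 8, 10, 12, 7, 14, 9, 11, 6, 2, 0, 13, 4]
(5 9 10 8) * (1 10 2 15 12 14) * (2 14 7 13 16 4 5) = (1 10 8 2 15 12 7 13 16 4 5 9 14) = [0, 10, 15, 3, 5, 9, 6, 13, 2, 14, 8, 11, 7, 16, 1, 12, 4]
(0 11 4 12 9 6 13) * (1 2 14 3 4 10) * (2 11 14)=(0 14 3 4 12 9 6 13)(1 11 10)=[14, 11, 2, 4, 12, 5, 13, 7, 8, 6, 1, 10, 9, 0, 3]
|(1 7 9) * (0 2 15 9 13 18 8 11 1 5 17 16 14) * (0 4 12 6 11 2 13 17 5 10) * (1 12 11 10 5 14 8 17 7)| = |(0 13 18 17 16 8 2 15 9 5 14 4 11 12 6 10)| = 16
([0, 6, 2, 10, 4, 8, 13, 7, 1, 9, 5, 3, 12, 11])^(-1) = [0, 8, 2, 11, 4, 10, 1, 7, 5, 9, 3, 13, 12, 6]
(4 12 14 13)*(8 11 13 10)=(4 12 14 10 8 11 13)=[0, 1, 2, 3, 12, 5, 6, 7, 11, 9, 8, 13, 14, 4, 10]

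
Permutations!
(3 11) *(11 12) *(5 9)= [0, 1, 2, 12, 4, 9, 6, 7, 8, 5, 10, 3, 11]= (3 12 11)(5 9)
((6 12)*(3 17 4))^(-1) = (3 4 17)(6 12)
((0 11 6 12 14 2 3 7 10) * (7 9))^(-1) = (0 10 7 9 3 2 14 12 6 11)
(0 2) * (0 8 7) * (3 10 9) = (0 2 8 7)(3 10 9) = [2, 1, 8, 10, 4, 5, 6, 0, 7, 3, 9]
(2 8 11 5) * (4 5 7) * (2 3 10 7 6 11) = (2 8)(3 10 7 4 5)(6 11) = [0, 1, 8, 10, 5, 3, 11, 4, 2, 9, 7, 6]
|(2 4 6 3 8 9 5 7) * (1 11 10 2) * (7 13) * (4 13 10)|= 12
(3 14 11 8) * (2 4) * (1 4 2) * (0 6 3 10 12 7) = (0 6 3 14 11 8 10 12 7)(1 4) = [6, 4, 2, 14, 1, 5, 3, 0, 10, 9, 12, 8, 7, 13, 11]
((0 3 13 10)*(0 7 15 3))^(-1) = ((3 13 10 7 15))^(-1) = (3 15 7 10 13)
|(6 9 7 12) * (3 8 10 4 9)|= 8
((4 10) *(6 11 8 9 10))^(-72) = (11)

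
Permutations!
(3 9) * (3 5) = (3 9 5) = [0, 1, 2, 9, 4, 3, 6, 7, 8, 5]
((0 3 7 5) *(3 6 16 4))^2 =((0 6 16 4 3 7 5))^2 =(0 16 3 5 6 4 7)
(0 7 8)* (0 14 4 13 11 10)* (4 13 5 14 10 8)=(0 7 4 5 14 13 11 8 10)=[7, 1, 2, 3, 5, 14, 6, 4, 10, 9, 0, 8, 12, 11, 13]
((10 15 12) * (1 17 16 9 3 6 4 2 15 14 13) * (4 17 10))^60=(17)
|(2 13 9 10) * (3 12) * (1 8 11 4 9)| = 8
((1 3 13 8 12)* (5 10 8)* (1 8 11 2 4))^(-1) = ((1 3 13 5 10 11 2 4)(8 12))^(-1) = (1 4 2 11 10 5 13 3)(8 12)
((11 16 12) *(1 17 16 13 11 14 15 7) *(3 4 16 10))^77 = (1 14 4 17 15 16 10 7 12 3)(11 13)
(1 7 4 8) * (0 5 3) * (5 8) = [8, 7, 2, 0, 5, 3, 6, 4, 1] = (0 8 1 7 4 5 3)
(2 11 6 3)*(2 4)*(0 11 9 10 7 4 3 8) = [11, 1, 9, 3, 2, 5, 8, 4, 0, 10, 7, 6] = (0 11 6 8)(2 9 10 7 4)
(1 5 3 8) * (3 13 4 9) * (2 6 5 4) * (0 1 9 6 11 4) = (0 1)(2 11 4 6 5 13)(3 8 9) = [1, 0, 11, 8, 6, 13, 5, 7, 9, 3, 10, 4, 12, 2]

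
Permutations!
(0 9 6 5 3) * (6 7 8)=[9, 1, 2, 0, 4, 3, 5, 8, 6, 7]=(0 9 7 8 6 5 3)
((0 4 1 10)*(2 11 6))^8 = ((0 4 1 10)(2 11 6))^8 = (2 6 11)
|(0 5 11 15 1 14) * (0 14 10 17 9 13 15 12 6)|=|(0 5 11 12 6)(1 10 17 9 13 15)|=30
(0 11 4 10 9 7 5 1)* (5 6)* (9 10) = [11, 0, 2, 3, 9, 1, 5, 6, 8, 7, 10, 4] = (0 11 4 9 7 6 5 1)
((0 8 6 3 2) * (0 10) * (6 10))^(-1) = ((0 8 10)(2 6 3))^(-1) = (0 10 8)(2 3 6)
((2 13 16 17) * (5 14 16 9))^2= (2 9 14 17 13 5 16)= ((2 13 9 5 14 16 17))^2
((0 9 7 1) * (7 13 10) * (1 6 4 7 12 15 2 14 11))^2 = (0 13 12 2 11)(1 9 10 15 14)(4 6 7)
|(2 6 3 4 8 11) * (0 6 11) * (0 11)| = |(0 6 3 4 8 11 2)| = 7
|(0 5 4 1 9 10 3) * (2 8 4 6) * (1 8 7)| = 18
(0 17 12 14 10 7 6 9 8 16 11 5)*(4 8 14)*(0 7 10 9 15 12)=(0 17)(4 8 16 11 5 7 6 15 12)(9 14)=[17, 1, 2, 3, 8, 7, 15, 6, 16, 14, 10, 5, 4, 13, 9, 12, 11, 0]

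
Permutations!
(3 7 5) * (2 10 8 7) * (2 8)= [0, 1, 10, 8, 4, 3, 6, 5, 7, 9, 2]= (2 10)(3 8 7 5)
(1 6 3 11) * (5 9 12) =(1 6 3 11)(5 9 12) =[0, 6, 2, 11, 4, 9, 3, 7, 8, 12, 10, 1, 5]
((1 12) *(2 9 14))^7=(1 12)(2 9 14)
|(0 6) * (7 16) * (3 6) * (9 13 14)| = 6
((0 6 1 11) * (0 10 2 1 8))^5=((0 6 8)(1 11 10 2))^5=(0 8 6)(1 11 10 2)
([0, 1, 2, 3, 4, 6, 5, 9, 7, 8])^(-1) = [0, 1, 2, 3, 4, 6, 5, 8, 9, 7]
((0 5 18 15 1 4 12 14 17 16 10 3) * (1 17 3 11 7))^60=((0 5 18 15 17 16 10 11 7 1 4 12 14 3))^60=(0 17 7 14 18 10 4)(1 3 15 11 12 5 16)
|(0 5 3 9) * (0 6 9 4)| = 4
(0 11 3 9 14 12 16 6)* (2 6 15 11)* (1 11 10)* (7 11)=(0 2 6)(1 7 11 3 9 14 12 16 15 10)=[2, 7, 6, 9, 4, 5, 0, 11, 8, 14, 1, 3, 16, 13, 12, 10, 15]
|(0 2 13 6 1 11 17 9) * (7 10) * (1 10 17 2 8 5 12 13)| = |(0 8 5 12 13 6 10 7 17 9)(1 11 2)| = 30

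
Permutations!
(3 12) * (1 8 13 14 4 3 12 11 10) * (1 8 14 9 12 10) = (1 14 4 3 11)(8 13 9 12 10) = [0, 14, 2, 11, 3, 5, 6, 7, 13, 12, 8, 1, 10, 9, 4]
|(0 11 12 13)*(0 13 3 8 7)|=|(13)(0 11 12 3 8 7)|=6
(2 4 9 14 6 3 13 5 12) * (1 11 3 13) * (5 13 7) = (1 11 3)(2 4 9 14 6 7 5 12) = [0, 11, 4, 1, 9, 12, 7, 5, 8, 14, 10, 3, 2, 13, 6]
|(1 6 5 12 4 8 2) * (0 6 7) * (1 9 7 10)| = |(0 6 5 12 4 8 2 9 7)(1 10)| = 18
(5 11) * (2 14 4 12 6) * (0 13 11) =(0 13 11 5)(2 14 4 12 6) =[13, 1, 14, 3, 12, 0, 2, 7, 8, 9, 10, 5, 6, 11, 4]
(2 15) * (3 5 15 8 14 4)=(2 8 14 4 3 5 15)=[0, 1, 8, 5, 3, 15, 6, 7, 14, 9, 10, 11, 12, 13, 4, 2]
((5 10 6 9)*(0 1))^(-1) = ((0 1)(5 10 6 9))^(-1) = (0 1)(5 9 6 10)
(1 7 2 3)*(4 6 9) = (1 7 2 3)(4 6 9) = [0, 7, 3, 1, 6, 5, 9, 2, 8, 4]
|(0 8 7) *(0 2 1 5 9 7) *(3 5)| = 6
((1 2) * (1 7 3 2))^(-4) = (2 3 7)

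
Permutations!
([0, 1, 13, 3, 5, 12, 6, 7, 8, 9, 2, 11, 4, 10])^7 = [0, 1, 13, 3, 5, 12, 6, 7, 8, 9, 2, 11, 4, 10]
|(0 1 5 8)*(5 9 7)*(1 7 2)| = |(0 7 5 8)(1 9 2)| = 12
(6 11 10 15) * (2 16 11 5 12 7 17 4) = [0, 1, 16, 3, 2, 12, 5, 17, 8, 9, 15, 10, 7, 13, 14, 6, 11, 4] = (2 16 11 10 15 6 5 12 7 17 4)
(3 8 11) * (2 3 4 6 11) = (2 3 8)(4 6 11) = [0, 1, 3, 8, 6, 5, 11, 7, 2, 9, 10, 4]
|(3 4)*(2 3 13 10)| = 5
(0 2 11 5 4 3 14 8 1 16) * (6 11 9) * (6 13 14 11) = (0 2 9 13 14 8 1 16)(3 11 5 4) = [2, 16, 9, 11, 3, 4, 6, 7, 1, 13, 10, 5, 12, 14, 8, 15, 0]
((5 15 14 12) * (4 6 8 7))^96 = ((4 6 8 7)(5 15 14 12))^96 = (15)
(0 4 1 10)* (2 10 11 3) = (0 4 1 11 3 2 10) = [4, 11, 10, 2, 1, 5, 6, 7, 8, 9, 0, 3]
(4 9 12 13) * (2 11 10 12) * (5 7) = (2 11 10 12 13 4 9)(5 7) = [0, 1, 11, 3, 9, 7, 6, 5, 8, 2, 12, 10, 13, 4]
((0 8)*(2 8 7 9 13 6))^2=(0 9 6 8 7 13 2)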